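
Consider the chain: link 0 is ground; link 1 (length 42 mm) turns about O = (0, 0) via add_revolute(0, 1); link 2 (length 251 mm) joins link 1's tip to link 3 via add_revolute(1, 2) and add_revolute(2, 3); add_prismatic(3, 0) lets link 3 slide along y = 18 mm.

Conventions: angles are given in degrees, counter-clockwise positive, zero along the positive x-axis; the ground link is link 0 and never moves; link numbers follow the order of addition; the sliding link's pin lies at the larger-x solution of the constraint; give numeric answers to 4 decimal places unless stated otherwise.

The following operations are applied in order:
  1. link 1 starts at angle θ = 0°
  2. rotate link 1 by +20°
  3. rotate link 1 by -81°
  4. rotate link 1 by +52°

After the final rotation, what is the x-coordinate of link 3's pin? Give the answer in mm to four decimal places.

geometry: r = 42 mm, L = 251 mm, e = 18 mm; θ starts at 0°
rotate link 1 by +20°: θ ← 0° +20° = 20°
rotate link 1 by -81°: θ ← 20° -81° = -61°
rotate link 1 by +52°: θ ← -61° +52° = -9°
crank pin P = (r cos θ, r sin θ) = (41.482910, -6.570248)
h = r sin θ − e = -6.570248 − 18 = -24.570248
x = r cos θ + √(L² − h²) = 41.482910 + 249.794521 = 291.277432

291.2774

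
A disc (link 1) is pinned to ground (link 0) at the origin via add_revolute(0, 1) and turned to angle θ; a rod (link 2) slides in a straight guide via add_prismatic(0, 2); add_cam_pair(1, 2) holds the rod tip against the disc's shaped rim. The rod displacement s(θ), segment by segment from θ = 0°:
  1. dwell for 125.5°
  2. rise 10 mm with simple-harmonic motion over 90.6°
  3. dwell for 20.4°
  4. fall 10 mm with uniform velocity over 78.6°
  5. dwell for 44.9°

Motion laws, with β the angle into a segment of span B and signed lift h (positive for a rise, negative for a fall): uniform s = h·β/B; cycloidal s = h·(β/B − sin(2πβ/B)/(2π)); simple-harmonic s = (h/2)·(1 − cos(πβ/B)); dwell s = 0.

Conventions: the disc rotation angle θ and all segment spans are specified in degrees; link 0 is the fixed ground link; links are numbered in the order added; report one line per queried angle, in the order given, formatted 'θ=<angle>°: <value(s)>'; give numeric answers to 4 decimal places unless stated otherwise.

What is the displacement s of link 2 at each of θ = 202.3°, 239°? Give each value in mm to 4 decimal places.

segment 1 (0° to 125.5°, dwell): s unchanged at 0.0000
θ = 202.3° falls in segment 2 (125.5° to 216.1°, simple-harmonic, h = 10): β = 202.3 − 125.5 = 76.8°, B = 90.6°; Δs = 10/2·(1 − cos(π·0.8477)) = 9.4384; s = 0.0000 + 9.4384 = 9.4384
segment 2 (125.5° to 216.1°, simple-harmonic, h = 10) is passed completely: s = 0.0000 + (10) = 10.0000
segment 3 (216.1° to 236.5°, dwell): s unchanged at 10.0000
θ = 239° falls in segment 4 (236.5° to 315.1°, uniform, h = -10): β = 239 − 236.5 = 2.5°, B = 78.6°; Δs = -10·2.5/78.6 = -0.3181; s = 10.0000 − 0.3181 = 9.6819

θ=202.3°: 9.4384
θ=239°: 9.6819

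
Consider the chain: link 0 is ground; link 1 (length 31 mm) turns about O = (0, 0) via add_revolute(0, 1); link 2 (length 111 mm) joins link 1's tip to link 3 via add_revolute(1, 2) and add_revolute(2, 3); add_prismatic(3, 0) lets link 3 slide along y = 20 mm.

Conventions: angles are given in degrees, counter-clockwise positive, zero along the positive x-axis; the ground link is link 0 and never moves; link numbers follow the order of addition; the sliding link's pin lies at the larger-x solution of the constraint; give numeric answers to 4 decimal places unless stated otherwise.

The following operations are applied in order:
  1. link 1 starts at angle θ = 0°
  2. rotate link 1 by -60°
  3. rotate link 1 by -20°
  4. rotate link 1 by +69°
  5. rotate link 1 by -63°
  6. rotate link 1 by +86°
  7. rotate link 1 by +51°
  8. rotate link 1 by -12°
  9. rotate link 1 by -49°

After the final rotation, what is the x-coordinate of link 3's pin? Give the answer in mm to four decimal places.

geometry: r = 31 mm, L = 111 mm, e = 20 mm; θ starts at 0°
rotate link 1 by -60°: θ ← 0° -60° = -60°
rotate link 1 by -20°: θ ← -60° -20° = -80°
rotate link 1 by +69°: θ ← -80° +69° = -11°
rotate link 1 by -63°: θ ← -11° -63° = -74°
rotate link 1 by +86°: θ ← -74° +86° = 12°
rotate link 1 by +51°: θ ← 12° +51° = 63°
rotate link 1 by -12°: θ ← 63° -12° = 51°
rotate link 1 by -49°: θ ← 51° -49° = 2°
crank pin P = (r cos θ, r sin θ) = (30.981116, 1.081884)
h = r sin θ − e = 1.081884 − 20 = -18.918116
x = r cos θ + √(L² − h²) = 30.981116 + 109.375980 = 140.357095

140.3571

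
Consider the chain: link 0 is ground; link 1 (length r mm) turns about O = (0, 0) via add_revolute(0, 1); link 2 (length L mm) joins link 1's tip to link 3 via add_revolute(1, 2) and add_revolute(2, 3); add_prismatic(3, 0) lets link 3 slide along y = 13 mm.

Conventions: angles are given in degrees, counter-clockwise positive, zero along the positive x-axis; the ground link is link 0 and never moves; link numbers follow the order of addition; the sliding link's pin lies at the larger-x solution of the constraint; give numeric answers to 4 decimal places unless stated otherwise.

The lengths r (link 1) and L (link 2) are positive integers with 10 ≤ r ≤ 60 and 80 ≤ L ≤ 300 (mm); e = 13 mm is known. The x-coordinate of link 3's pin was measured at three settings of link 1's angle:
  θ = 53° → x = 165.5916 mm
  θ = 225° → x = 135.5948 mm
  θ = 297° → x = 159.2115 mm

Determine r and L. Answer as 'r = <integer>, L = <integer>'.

constraint per measurement: (x − r cos θ)² + (r sin θ − e)² = L²
subtracting the θ₁ and θ₂ equations cancels the r² and L² terms:
r = (x₁² − x₂²) / (2[(x₁cos θ₁ + e sin θ₁) − (x₂cos θ₂ + e sin θ₂)]) = 21.0000 → r = 21
L² = (x₁ − r cos θ₁)² + (r sin θ₁ − e)² = 23408.9915 → L = 153.0000 → L = 153
check at θ₃=297°: x = 159.2115 (printed 159.2115) ✓

r = 21, L = 153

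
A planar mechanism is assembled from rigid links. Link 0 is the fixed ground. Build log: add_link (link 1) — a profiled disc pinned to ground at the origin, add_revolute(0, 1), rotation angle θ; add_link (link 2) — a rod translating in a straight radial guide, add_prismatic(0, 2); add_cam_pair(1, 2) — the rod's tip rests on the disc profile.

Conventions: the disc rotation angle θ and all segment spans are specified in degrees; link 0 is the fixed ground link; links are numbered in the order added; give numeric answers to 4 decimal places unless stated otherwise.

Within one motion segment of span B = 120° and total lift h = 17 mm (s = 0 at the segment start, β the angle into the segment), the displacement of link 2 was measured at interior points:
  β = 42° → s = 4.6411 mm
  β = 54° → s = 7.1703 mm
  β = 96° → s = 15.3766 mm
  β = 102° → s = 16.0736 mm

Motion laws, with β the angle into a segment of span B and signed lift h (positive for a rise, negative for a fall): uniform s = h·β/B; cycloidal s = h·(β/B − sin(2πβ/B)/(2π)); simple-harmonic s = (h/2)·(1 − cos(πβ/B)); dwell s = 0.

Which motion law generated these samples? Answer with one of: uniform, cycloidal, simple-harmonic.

candidates at β/B = r: uniform s = h·r (linear in β); cycloidal s = h·(r − sin(2πr)/(2π)); simple-harmonic s = (h/2)(1 − cos(πr))
β=42°: printed 4.6411 | uniform 5.9500, cycloidal 3.7611, simple-harmonic 4.6411
β=54°: printed 7.1703 | uniform 7.6500, cycloidal 6.8139, simple-harmonic 7.1703
β=96°: printed 15.3766 | uniform 13.6000, cycloidal 16.1732, simple-harmonic 15.3766
β=102°: printed 16.0736 | uniform 14.4500, cycloidal 16.6389, simple-harmonic 16.0736
only one law matches every sample → simple-harmonic

simple-harmonic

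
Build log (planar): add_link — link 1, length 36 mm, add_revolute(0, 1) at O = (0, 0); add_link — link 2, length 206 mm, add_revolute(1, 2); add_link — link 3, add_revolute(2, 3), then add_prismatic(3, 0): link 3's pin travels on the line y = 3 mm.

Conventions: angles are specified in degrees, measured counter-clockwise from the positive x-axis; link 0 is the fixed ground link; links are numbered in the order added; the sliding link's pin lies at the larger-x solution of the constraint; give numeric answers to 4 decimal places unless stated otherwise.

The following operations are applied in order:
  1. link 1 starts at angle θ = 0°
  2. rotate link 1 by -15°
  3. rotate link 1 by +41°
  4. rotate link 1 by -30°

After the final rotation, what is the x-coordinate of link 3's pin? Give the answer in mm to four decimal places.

geometry: r = 36 mm, L = 206 mm, e = 3 mm; θ starts at 0°
rotate link 1 by -15°: θ ← 0° -15° = -15°
rotate link 1 by +41°: θ ← -15° +41° = 26°
rotate link 1 by -30°: θ ← 26° -30° = -4°
crank pin P = (r cos θ, r sin θ) = (35.912306, -2.511233)
h = r sin θ − e = -2.511233 − 3 = -5.511233
x = r cos θ + √(L² − h²) = 35.912306 + 205.926264 = 241.838570

241.8386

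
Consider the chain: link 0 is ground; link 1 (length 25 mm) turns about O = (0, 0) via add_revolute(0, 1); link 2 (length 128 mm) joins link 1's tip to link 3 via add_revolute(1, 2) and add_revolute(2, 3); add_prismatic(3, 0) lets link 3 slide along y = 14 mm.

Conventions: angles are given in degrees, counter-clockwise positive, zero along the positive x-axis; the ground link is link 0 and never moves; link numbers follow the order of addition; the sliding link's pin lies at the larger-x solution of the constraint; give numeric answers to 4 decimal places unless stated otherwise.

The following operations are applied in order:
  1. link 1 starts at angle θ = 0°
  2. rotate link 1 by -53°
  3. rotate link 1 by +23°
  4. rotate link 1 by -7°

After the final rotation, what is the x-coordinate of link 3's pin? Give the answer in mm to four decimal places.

geometry: r = 25 mm, L = 128 mm, e = 14 mm; θ starts at 0°
rotate link 1 by -53°: θ ← 0° -53° = -53°
rotate link 1 by +23°: θ ← -53° +23° = -30°
rotate link 1 by -7°: θ ← -30° -7° = -37°
crank pin P = (r cos θ, r sin θ) = (19.965888, -15.045376)
h = r sin θ − e = -15.045376 − 14 = -29.045376
x = r cos θ + √(L² − h²) = 19.965888 + 124.661005 = 144.626893

144.6269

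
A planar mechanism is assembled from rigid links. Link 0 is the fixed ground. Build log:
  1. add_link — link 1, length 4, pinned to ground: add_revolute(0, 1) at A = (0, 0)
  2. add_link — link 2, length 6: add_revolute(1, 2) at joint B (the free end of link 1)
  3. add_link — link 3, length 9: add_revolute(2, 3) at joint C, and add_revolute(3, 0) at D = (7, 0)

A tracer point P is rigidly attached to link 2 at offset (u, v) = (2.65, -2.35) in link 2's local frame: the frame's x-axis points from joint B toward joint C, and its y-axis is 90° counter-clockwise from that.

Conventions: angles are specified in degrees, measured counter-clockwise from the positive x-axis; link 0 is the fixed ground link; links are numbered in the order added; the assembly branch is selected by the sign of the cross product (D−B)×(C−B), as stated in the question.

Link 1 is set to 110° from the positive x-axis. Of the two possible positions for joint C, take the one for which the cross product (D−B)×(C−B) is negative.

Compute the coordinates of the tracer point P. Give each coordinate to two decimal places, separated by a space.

A=(0,0), D=(7.00,0)
B = A + 4.00·(cos110°, sin110°) = (-1.3681, 3.7588)
|BD| = 9.1735
circle(B,6.00) ∩ circle(D,9.00): a=2.1340, h=5.6077
  candidates: C₊=(2.8763,7.9997) cross=51.442; C₋=(-1.7191,-2.2310) cross=-51.442
  branch - wants cross < 0 → take C=(-1.7191,-2.2310) (cross=-51.442)
ex = (C−B)/|BC| = (-0.0585,-0.9983); ey = (0.9983,-0.0585)
P = B + 2.65·ex + -2.35·ey = (-3.8691,1.2508)

-3.87 1.25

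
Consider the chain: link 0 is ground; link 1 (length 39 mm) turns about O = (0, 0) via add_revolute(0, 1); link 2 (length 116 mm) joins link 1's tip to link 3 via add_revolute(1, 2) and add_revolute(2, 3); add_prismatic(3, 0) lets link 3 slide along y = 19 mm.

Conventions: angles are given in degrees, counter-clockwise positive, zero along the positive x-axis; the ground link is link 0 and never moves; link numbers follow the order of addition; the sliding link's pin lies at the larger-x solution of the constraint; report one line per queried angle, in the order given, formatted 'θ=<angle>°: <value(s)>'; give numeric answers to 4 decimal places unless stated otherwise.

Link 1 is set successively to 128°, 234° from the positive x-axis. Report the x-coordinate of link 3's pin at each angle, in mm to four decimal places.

geometry: r = 39 mm, L = 116 mm, e = 19 mm
θ=128°: crank pin P = (r cos θ, r sin θ) = (-24.010798, 30.732419)
θ=128°: h = r sin θ − e = 30.732419 − 19 = 11.732419
θ=128°: x = r cos θ + √(L² − h²) = -24.010798 + 115.405157 = 91.394360
θ=234°: crank pin P = (r cos θ, r sin θ) = (-22.923625, -31.551663)
θ=234°: h = r sin θ − e = -31.551663 − 19 = -50.551663
θ=234°: x = r cos θ + √(L² − h²) = -22.923625 + 104.405600 = 81.481976

θ=128°: 91.3944
θ=234°: 81.4820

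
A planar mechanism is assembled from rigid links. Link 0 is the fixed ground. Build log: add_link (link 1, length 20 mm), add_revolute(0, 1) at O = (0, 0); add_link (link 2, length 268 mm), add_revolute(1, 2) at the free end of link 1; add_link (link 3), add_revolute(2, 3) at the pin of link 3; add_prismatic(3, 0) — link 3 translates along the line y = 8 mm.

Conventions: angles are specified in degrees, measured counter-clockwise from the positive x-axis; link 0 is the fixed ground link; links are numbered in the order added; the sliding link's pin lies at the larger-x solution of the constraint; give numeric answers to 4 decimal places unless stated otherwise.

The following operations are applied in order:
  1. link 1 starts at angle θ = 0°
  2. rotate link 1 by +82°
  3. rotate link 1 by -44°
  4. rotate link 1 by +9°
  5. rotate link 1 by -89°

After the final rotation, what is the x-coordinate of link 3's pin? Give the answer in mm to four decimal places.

geometry: r = 20 mm, L = 268 mm, e = 8 mm; θ starts at 0°
rotate link 1 by +82°: θ ← 0° +82° = 82°
rotate link 1 by -44°: θ ← 82° -44° = 38°
rotate link 1 by +9°: θ ← 38° +9° = 47°
rotate link 1 by -89°: θ ← 47° -89° = -42°
crank pin P = (r cos θ, r sin θ) = (14.862897, -13.382612)
h = r sin θ − e = -13.382612 − 8 = -21.382612
x = r cos θ + √(L² − h²) = 14.862897 + 267.145623 = 282.008520

282.0085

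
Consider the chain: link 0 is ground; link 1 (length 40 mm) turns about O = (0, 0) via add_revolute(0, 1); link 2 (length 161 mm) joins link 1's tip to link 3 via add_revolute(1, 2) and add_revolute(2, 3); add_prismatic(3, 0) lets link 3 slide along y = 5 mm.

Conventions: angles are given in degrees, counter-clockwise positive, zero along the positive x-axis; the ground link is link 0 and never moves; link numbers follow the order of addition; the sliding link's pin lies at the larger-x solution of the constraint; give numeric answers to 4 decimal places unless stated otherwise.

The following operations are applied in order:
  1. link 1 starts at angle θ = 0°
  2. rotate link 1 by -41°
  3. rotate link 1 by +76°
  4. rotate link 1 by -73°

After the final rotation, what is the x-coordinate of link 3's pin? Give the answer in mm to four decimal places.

geometry: r = 40 mm, L = 161 mm, e = 5 mm; θ starts at 0°
rotate link 1 by -41°: θ ← 0° -41° = -41°
rotate link 1 by +76°: θ ← -41° +76° = 35°
rotate link 1 by -73°: θ ← 35° -73° = -38°
crank pin P = (r cos θ, r sin θ) = (31.520430, -24.626459)
h = r sin θ − e = -24.626459 − 5 = -29.626459
x = r cos θ + √(L² − h²) = 31.520430 + 158.250665 = 189.771095

189.7711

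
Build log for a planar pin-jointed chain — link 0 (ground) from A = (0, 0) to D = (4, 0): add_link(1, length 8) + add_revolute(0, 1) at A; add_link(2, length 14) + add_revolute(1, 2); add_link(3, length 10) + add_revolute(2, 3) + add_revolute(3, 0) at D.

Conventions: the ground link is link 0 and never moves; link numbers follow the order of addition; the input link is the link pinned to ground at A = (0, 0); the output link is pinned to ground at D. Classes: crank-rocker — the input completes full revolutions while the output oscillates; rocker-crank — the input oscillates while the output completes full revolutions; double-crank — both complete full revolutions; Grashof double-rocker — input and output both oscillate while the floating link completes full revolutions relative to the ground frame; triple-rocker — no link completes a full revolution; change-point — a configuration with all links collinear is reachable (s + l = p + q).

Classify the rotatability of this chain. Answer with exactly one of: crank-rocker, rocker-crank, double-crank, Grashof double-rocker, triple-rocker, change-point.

lengths: ground=4, input=8, coupler=14, output=10
sorted: s=4 (shortest), l=14 (longest), p+q=18
s + l = 18 vs p + q = 18
s + l = p + q → change-point (collinear configuration reachable)

change-point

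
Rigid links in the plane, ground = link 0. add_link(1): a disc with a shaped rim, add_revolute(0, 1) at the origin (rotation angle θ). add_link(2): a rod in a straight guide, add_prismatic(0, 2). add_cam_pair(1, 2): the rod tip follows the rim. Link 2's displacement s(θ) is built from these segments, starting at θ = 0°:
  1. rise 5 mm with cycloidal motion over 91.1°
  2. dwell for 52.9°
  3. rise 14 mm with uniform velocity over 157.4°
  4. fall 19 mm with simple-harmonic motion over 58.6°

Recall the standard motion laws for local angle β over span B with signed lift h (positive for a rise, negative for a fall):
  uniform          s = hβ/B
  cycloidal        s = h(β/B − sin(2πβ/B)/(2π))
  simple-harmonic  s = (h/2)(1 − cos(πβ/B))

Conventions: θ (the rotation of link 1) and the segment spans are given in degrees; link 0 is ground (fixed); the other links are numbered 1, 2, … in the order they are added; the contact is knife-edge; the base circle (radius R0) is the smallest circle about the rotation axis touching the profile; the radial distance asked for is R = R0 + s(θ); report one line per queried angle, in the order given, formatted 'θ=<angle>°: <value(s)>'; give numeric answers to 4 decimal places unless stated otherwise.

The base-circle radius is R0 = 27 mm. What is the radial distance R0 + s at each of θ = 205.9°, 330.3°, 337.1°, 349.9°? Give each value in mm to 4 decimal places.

segment 1 (0° to 91.1°, cycloidal, h = 5) is passed completely: s = 0.0000 + (5) = 5.0000
segment 2 (91.1° to 144°, dwell): s unchanged at 5.0000
θ = 205.9° falls in segment 3 (144° to 301.4°, uniform, h = 14): β = 205.9 − 144 = 61.9°, B = 157.4°; Δs = 14·61.9/157.4 = 5.5057; s = 5.0000 + 5.5057 = 10.5057
segment 3 (144° to 301.4°, uniform, h = 14) is passed completely: s = 5.0000 + (14) = 19.0000
θ = 330.3° falls in segment 4 (301.4° to 360°, simple-harmonic, h = -19): β = 330.3 − 301.4 = 28.9°, B = 58.6°; Δs = -19/2·(1 − cos(π·0.4932)) = -9.2963; s = 19.0000 − 9.2963 = 9.7037
θ = 337.1° falls in segment 4 (301.4° to 360°, simple-harmonic, h = -19): β = 337.1 − 301.4 = 35.7°, B = 58.6°; Δs = -19/2·(1 − cos(π·0.6092)) = -12.6960; s = 19.0000 − 12.6960 = 6.3040
θ = 349.9° falls in segment 4 (301.4° to 360°, simple-harmonic, h = -19): β = 349.9 − 301.4 = 48.5°, B = 58.6°; Δs = -19/2·(1 − cos(π·0.8276)) = -17.6410; s = 19.0000 − 17.6410 = 1.3590
θ=205.9°: R = R0 + s = 27 + 10.5057 = 37.5057
θ=330.3°: R = R0 + s = 27 + 9.7037 = 36.7037
θ=337.1°: R = R0 + s = 27 + 6.3040 = 33.3040
θ=349.9°: R = R0 + s = 27 + 1.3590 = 28.3590

θ=205.9°: 37.5057
θ=330.3°: 36.7037
θ=337.1°: 33.3040
θ=349.9°: 28.3590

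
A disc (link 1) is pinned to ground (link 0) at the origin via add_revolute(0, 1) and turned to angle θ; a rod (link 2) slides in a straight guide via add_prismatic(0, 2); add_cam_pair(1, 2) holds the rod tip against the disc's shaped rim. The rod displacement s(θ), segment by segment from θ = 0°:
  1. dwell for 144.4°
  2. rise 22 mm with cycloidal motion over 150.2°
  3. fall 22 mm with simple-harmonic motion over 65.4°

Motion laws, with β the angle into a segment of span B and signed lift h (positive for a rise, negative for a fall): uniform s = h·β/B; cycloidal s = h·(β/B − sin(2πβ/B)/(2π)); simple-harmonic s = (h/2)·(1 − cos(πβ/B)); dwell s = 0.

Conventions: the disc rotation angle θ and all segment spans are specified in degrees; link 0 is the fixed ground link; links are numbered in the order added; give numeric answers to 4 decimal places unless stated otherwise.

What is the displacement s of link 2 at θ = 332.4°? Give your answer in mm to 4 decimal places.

segment 1 (0° to 144.4°, dwell): s unchanged at 0.0000
segment 2 (144.4° to 294.6°, cycloidal, h = 22) is passed completely: s = 0.0000 + (22) = 22.0000
θ = 332.4° falls in segment 3 (294.6° to 360°, simple-harmonic, h = -22): β = 332.4 − 294.6 = 37.8°, B = 65.4°; Δs = -22/2·(1 − cos(π·0.5780)) = -13.6680; s = 22.0000 − 13.6680 = 8.3320

8.3320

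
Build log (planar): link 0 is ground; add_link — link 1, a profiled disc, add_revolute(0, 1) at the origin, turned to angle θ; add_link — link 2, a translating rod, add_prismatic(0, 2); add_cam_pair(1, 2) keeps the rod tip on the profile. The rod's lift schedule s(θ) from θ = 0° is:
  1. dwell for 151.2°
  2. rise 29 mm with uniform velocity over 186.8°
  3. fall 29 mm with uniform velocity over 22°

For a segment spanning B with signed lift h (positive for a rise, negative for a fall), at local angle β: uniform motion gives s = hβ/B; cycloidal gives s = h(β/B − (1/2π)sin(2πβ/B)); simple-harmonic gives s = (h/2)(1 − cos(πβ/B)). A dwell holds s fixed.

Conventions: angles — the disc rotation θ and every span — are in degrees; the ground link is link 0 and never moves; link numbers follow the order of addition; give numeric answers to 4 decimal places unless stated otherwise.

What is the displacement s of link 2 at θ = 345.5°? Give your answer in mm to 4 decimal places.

seg 1 [0°–151.2°] dwell: s stays 0.0000
seg 2 [151.2°–338°] uniform, h=29: full span → s += 29 → s = 29.0000
seg 3 [338°–360°] uniform, h=-29: θ=345.5° here. β=7.5, B=22. -29·7.5/22 = -9.8864 → s = 19.1136

19.1136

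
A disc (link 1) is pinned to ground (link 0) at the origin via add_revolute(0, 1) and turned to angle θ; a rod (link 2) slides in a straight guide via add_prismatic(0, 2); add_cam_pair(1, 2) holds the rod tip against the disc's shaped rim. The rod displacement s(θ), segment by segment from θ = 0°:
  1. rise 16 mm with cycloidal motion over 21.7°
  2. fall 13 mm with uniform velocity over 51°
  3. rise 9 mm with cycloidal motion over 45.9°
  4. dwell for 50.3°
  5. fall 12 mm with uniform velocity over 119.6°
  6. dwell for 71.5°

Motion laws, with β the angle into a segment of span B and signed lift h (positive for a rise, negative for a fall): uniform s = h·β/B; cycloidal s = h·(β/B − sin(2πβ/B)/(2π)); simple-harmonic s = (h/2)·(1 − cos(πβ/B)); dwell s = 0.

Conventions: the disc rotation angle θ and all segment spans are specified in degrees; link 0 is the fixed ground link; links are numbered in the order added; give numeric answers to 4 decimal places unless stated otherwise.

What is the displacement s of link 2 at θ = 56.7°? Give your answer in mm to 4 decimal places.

segment 1 (0° to 21.7°, cycloidal, h = 16) is passed completely: s = 0.0000 + (16) = 16.0000
θ = 56.7° falls in segment 2 (21.7° to 72.7°, uniform, h = -13): β = 56.7 − 21.7 = 35°, B = 51°; Δs = -13·35/51 = -8.9216; s = 16.0000 − 8.9216 = 7.0784

7.0784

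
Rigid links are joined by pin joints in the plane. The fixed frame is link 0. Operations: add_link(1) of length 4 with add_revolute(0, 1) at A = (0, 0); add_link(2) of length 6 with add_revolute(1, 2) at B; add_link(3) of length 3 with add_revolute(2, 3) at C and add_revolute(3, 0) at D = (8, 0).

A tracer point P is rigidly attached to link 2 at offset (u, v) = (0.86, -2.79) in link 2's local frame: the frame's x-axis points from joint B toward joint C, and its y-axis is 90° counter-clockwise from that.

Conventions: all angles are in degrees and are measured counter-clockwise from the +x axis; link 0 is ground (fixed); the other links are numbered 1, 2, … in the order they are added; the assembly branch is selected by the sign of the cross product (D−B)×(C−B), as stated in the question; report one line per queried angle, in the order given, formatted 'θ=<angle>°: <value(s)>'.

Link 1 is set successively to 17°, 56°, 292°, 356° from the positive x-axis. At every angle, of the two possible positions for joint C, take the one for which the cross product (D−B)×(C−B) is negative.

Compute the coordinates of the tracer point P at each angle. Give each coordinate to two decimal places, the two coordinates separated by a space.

A=(0,0), D=(8.00,0)
θ=17°: B = A + 4.00·(cos17°, sin17°) = (3.8252, 1.1695)
θ=17°: |BD| = 4.3355
θ=17°: circle(B,6.00) ∩ circle(D,3.00): a=5.2816, h=2.8469
θ=17°:   candidates: C₊=(9.6790,2.4862) cross=12.343; C₋=(8.1431,-2.9966) cross=-12.343
θ=17°:   branch - wants cross < 0 → take C=(8.1431,-2.9966) (cross=-12.343)
θ=17°: ex = (C−B)/|BC| = (0.7196,-0.6943); ey = (0.6943,0.7196)
θ=17°: P = B + 0.86·ex + -2.79·ey = (2.5069,-1.4355)
θ=56°: B = A + 4.00·(cos56°, sin56°) = (2.2368, 3.3162)
θ=56°: |BD| = 6.6492
θ=56°: circle(B,6.00) ∩ circle(D,3.00): a=5.3549, h=2.7064
θ=56°:   candidates: C₊=(8.2280,2.9913) cross=17.996; C₋=(5.5284,-1.7003) cross=-17.996
θ=56°:   branch - wants cross < 0 → take C=(5.5284,-1.7003) (cross=-17.996)
θ=56°: ex = (C−B)/|BC| = (0.5486,-0.8361); ey = (0.8361,0.5486)
θ=56°: P = B + 0.86·ex + -2.79·ey = (0.3759,1.0665)
θ=292°: B = A + 4.00·(cos292°, sin292°) = (1.4984, -3.7087)
θ=292°: |BD| = 7.4850
θ=292°: circle(B,6.00) ∩ circle(D,3.00): a=5.5461, h=2.2893
θ=292°:   candidates: C₊=(5.1815,1.0278) cross=17.135; C₋=(7.4502,-2.9492) cross=-17.135
θ=292°:   branch - wants cross < 0 → take C=(7.4502,-2.9492) (cross=-17.135)
θ=292°: ex = (C−B)/|BC| = (0.9920,0.1266); ey = (-0.1266,0.9920)
θ=292°: P = B + 0.86·ex + -2.79·ey = (2.7047,-6.3674)
θ=356°: B = A + 4.00·(cos356°, sin356°) = (3.9903, -0.2790)
θ=356°: |BD| = 4.0194
θ=356°: circle(B,6.00) ∩ circle(D,3.00): a=5.3684, h=2.6796
θ=356°:   candidates: C₊=(9.1597,2.7668) cross=10.771; C₋=(9.5317,-2.5795) cross=-10.771
θ=356°:   branch - wants cross < 0 → take C=(9.5317,-2.5795) (cross=-10.771)
θ=356°: ex = (C−B)/|BC| = (0.9236,-0.3834); ey = (0.3834,0.9236)
θ=356°: P = B + 0.86·ex + -2.79·ey = (3.7148,-3.1855)

θ=17°: 2.51 -1.44
θ=56°: 0.38 1.07
θ=292°: 2.70 -6.37
θ=356°: 3.71 -3.19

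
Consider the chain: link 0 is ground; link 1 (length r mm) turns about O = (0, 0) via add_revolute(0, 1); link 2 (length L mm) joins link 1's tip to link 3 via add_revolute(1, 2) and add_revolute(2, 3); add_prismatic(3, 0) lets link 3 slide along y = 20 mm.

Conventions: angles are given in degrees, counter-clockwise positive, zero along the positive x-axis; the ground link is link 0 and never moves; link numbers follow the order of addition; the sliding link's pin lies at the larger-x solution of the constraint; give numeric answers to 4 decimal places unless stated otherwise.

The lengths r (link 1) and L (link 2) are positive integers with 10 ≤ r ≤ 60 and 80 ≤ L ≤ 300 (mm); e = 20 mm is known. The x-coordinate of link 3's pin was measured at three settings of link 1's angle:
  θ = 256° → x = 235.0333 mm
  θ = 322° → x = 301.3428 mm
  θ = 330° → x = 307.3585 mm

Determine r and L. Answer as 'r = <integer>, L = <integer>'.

constraint per measurement: (x − r cos θ)² + (r sin θ − e)² = L²
subtracting the θ₁ and θ₂ equations cancels the r² and L² terms:
r = (x₁² − x₂²) / (2[(x₁cos θ₁ + e sin θ₁) − (x₂cos θ₂ + e sin θ₂)]) = 59.0000 → r = 59
L² = (x₁ − r cos θ₁)² + (r sin θ₁ − e)² = 68120.9948 → L = 261.0000 → L = 261
check at θ₃=330°: x = 307.3585 (printed 307.3585) ✓

r = 59, L = 261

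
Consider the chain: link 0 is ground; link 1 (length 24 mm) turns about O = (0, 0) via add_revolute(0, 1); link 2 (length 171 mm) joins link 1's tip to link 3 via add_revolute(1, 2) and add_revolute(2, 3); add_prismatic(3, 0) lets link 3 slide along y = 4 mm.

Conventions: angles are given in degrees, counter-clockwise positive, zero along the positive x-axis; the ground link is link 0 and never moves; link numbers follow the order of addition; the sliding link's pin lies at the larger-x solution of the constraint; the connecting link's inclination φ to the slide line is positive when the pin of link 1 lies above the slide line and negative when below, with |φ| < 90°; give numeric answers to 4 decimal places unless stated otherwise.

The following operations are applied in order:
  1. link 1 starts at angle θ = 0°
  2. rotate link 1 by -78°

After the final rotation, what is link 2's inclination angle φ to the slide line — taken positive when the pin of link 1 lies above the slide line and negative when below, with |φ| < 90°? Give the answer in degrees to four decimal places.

geometry: r = 24 mm, L = 171 mm, e = 4 mm; θ starts at 0°
rotate link 1 by -78°: θ ← 0° -78° = -78°
h = r sin θ − e = -23.475542 − 4 = -27.475542
sin φ = h / L = -27.475542 / 171 = -0.16067569
φ = arcsin(-0.16067569) = -9.246118°

-9.2461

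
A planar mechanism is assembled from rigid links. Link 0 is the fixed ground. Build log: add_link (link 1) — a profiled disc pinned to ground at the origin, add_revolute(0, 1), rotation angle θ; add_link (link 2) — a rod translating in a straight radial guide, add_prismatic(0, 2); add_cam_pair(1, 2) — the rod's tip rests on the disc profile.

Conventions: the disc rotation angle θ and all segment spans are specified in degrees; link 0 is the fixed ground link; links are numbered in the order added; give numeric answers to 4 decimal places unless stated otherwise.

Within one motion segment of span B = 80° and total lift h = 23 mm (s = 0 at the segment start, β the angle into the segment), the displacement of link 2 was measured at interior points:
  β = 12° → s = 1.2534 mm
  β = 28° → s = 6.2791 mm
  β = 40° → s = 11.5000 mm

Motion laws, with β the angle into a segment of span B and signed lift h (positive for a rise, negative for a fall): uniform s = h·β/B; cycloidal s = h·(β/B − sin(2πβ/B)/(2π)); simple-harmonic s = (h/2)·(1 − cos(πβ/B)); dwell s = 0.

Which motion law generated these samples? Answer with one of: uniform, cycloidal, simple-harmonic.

candidates at β/B = r: uniform s = h·r (linear in β); cycloidal s = h·(r − sin(2πr)/(2π)); simple-harmonic s = (h/2)(1 − cos(πr))
β=12°: printed 1.2534 | uniform 3.4500, cycloidal 0.4885, simple-harmonic 1.2534
β=28°: printed 6.2791 | uniform 8.0500, cycloidal 5.0885, simple-harmonic 6.2791
β=40°: printed 11.5000 | uniform 11.5000, cycloidal 11.5000, simple-harmonic 11.5000
only one law matches every sample → simple-harmonic

simple-harmonic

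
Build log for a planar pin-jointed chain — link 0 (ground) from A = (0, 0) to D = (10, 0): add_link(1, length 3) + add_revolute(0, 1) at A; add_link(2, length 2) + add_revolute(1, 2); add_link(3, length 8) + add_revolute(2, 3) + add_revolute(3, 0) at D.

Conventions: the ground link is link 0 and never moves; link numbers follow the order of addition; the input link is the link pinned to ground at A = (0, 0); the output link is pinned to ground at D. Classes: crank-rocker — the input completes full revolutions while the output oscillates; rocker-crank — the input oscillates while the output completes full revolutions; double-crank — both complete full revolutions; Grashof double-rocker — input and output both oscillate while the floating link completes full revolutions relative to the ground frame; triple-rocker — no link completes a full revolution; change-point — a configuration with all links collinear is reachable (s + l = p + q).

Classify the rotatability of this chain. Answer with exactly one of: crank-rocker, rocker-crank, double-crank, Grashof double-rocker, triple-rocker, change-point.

lengths: ground=10, input=3, coupler=2, output=8
sorted: s=2 (shortest), l=10 (longest), p+q=11
s + l = 12 vs p + q = 11
s + l > p + q → non-Grashof → no link fully rotates → triple-rocker

triple-rocker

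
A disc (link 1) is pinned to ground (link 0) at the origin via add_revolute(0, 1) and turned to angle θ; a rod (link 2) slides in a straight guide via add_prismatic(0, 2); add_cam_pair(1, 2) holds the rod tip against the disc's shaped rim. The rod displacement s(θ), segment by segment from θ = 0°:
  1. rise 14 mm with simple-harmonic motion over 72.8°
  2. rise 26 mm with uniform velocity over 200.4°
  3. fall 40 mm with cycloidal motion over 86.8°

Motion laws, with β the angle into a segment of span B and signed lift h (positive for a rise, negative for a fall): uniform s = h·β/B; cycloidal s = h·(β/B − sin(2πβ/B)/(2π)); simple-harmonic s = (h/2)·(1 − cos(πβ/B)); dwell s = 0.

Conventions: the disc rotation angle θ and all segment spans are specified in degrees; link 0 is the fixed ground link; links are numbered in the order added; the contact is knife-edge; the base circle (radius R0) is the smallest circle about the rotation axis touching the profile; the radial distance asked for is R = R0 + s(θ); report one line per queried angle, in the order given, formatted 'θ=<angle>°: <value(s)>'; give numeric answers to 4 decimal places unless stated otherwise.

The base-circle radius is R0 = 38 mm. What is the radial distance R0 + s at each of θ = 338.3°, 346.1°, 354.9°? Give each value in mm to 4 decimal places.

segment 1 (0° to 72.8°, simple-harmonic, h = 14) is passed completely: s = 0.0000 + (14) = 14.0000
segment 2 (72.8° to 273.2°, uniform, h = 26) is passed completely: s = 14.0000 + (26) = 40.0000
θ = 338.3° falls in segment 3 (273.2° to 360°, cycloidal, h = -40): β = 338.3 − 273.2 = 65.1°, B = 86.8°; Δs = -40·(0.7500 − sin(2π·0.7500)/(2π)) = -36.3662; s = 40.0000 − 36.3662 = 3.6338
θ = 346.1° falls in segment 3 (273.2° to 360°, cycloidal, h = -40): β = 346.1 − 273.2 = 72.9°, B = 86.8°; Δs = -40·(0.8399 − sin(2π·0.8399)/(2π)) = -38.9726; s = 40.0000 − 38.9726 = 1.0274
θ = 354.9° falls in segment 3 (273.2° to 360°, cycloidal, h = -40): β = 354.9 − 273.2 = 81.7°, B = 86.8°; Δs = -40·(0.9412 − sin(2π·0.9412)/(2π)) = -39.9470; s = 40.0000 − 39.9470 = 0.0530
θ=338.3°: R = R0 + s = 38 + 3.6338 = 41.6338
θ=346.1°: R = R0 + s = 38 + 1.0274 = 39.0274
θ=354.9°: R = R0 + s = 38 + 0.0530 = 38.0530

θ=338.3°: 41.6338
θ=346.1°: 39.0274
θ=354.9°: 38.0530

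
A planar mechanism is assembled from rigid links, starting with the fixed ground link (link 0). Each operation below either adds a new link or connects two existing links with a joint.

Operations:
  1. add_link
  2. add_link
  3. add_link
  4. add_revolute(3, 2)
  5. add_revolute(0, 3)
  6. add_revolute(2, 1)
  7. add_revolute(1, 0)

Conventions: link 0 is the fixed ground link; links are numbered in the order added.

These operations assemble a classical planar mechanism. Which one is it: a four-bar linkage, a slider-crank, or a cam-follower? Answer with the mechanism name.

links: 4 (incl. ground); joints: 4 revolute, 0 prismatic, 0 higher (cam) pair, forming one closed loop
4 links in a single 4R loop → four-bar linkage

four-bar linkage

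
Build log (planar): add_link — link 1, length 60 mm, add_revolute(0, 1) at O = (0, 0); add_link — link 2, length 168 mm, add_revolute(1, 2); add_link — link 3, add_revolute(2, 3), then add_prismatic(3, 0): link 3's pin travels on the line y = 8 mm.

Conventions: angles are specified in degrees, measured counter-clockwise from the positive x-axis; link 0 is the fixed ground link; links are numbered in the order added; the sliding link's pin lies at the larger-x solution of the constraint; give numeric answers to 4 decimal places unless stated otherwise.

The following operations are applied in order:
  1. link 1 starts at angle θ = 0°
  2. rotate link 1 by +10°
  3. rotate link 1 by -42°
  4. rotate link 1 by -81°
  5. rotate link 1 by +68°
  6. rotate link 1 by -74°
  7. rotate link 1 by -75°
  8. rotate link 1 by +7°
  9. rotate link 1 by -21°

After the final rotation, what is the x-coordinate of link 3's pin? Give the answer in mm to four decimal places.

geometry: r = 60 mm, L = 168 mm, e = 8 mm; θ starts at 0°
rotate link 1 by +10°: θ ← 0° +10° = 10°
rotate link 1 by -42°: θ ← 10° -42° = -32°
rotate link 1 by -81°: θ ← -32° -81° = -113°
rotate link 1 by +68°: θ ← -113° +68° = -45°
rotate link 1 by -74°: θ ← -45° -74° = -119°
rotate link 1 by -75°: θ ← -119° -75° = -194°
rotate link 1 by +7°: θ ← -194° +7° = -187°
rotate link 1 by -21°: θ ← -187° -21° = -208°
crank pin P = (r cos θ, r sin θ) = (-52.976856, 28.168294)
h = r sin θ − e = 28.168294 − 8 = 20.168294
x = r cos θ + √(L² − h²) = -52.976856 + 166.785011 = 113.808156

113.8082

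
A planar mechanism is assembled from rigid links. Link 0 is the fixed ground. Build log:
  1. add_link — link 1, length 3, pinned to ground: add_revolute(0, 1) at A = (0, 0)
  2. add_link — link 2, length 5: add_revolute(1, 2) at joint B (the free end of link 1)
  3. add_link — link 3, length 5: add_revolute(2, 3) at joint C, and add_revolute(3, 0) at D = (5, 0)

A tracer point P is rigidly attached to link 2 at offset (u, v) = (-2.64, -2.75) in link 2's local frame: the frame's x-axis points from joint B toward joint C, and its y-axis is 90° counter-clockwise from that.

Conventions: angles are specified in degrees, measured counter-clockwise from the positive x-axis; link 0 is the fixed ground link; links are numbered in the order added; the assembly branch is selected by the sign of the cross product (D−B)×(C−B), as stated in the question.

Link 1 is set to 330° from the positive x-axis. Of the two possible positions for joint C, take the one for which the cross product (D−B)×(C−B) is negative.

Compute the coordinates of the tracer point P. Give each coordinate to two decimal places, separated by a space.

A=(0,0), D=(5.00,0)
B = A + 3.00·(cos330°, sin330°) = (2.5981, -1.5000)
|BD| = 2.8318
circle(B,5.00) ∩ circle(D,5.00): a=1.4159, h=4.7953
  candidates: C₊=(1.2590,3.3173) cross=13.580; C₋=(6.3391,-4.8173) cross=-13.580
  branch - wants cross < 0 → take C=(6.3391,-4.8173) (cross=-13.580)
ex = (C−B)/|BC| = (0.7482,-0.6635); ey = (0.6635,0.7482)
P = B + -2.64·ex + -2.75·ey = (-1.2017,-1.8060)

-1.20 -1.81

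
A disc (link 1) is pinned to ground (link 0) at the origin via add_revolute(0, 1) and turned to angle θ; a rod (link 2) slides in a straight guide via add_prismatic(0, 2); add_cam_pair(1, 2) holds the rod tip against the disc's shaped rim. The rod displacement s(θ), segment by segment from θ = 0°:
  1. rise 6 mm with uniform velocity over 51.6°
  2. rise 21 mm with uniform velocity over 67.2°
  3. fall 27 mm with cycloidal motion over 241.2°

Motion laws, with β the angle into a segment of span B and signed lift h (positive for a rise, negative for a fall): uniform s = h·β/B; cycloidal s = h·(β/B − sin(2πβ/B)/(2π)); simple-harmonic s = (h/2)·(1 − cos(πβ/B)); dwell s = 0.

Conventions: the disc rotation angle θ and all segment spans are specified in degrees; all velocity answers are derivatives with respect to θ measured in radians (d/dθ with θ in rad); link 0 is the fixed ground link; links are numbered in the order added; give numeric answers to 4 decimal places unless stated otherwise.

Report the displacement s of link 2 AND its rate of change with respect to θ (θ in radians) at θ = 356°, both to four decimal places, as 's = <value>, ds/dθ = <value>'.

segment 1 (0° to 51.6°, uniform, h = 6) is passed completely: s = 0.0000 + (6) = 6.0000
segment 2 (51.6° to 118.8°, uniform, h = 21) is passed completely: s = 6.0000 + (21) = 27.0000
θ = 356° falls in segment 3 (118.8° to 360°, cycloidal, h = -27): β = 356 − 118.8 = 237.2°, B = 241.2°; Δs = -27·(0.9834 − sin(2π·0.9834)/(2π)) = -26.9992; s = 27.0000 − 26.9992 = 0.0008
velocity in seg [118.8°–360°] (cycloidal), θ in radians: β = 237.2° = 4.1399 rad, B = 241.2° = 4.2097 rad; ds/dθ = (h/B)(1 − cos(2πβ/B)) = ((-27)/4.2097)(1 − cos(2π·0.9834)) = -0.034787 mm/rad

s = 0.0008, ds/dθ = -0.0348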